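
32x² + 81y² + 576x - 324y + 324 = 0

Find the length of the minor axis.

Group: 32(x² + 18x) + 81(y² - 4y) = -324
Complete the square in x and y: 32(x + 9)² + 81(y - 2)² = -324 + 2592 + 324 = 2592
Divide through by 2592 to get (x + 9)²/81 + (y - 2)²/32 = 1.
Ellipse, center (-9, 2), major axis horizontal; a² = 81, b² = 32.
b² = 32 so b = 4√2; the minor axis has length 2b = 8√2.

8√2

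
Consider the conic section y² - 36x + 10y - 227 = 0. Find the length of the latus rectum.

36

Only y is squared. Complete the square in y: (y + 5)² = 36(x + 7).
Vertex (-7, -5); 4p = 36 so p = 9. Opens right.
Latus rectum length = |4p| = 36.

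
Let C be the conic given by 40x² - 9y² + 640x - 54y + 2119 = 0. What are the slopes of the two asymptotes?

2√10/3 and -2√10/3

Group the x- and y-terms: 40(x² + 16x) -9(y² + 6y) = -2119
Complete the square: 40(x + 8)² -9(y + 3)² = -2119 + 2560 - 81 = 360
Dividing both sides by 360: (x + 8)²/9 - (y + 3)²/40 = 1
Hyperbola, center (-8, -3), transverse axis horizontal; a² = 9, b² = 40.
For a horizontal hyperbola the asymptotes have slope ±b/a.
Here that is ±2√10/3.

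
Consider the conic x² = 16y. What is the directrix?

Vertex (0, 0); 4p = 16 so p = 4. Opens up.
Directrix is the horizontal line y = k − p = 0 − (4) = -4.

y = -4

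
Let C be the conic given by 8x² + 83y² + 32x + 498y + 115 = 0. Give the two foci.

Rearranging, 8(x² + 4x) + 83(y² + 6y) = -115.
Completing the square gives 8(x + 2)² + 83(y + 3)² = -115 + 32 + 747 = 664.
Divide by 664: (x + 2)²/83 + (y + 3)²/8 = 1
Ellipse, center (-2, -3), major axis horizontal; a² = 83, b² = 8.
c² = a² - b² = 83 - 8 = 75, so c = 5√3.
Foci lie on the horizontal axis through the center: (h ± c, k).

(-2 - 5√3, -3) and (-2 + 5√3, -3)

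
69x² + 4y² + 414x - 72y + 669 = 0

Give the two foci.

(-3, 9 - √65) and (-3, 9 + √65)

Group: 69(x² + 6x) + 4(y² - 18y) = -669
69(x + 3)² + 4(y - 9)² = -669 + 621 + 324 = 276
Dividing both sides by 276: (x + 3)²/4 + (y - 9)²/69 = 1
Ellipse, center (-3, 9), major axis vertical; a² = 69, b² = 4.
c² = a² - b² = 69 - 4 = 65, so c = √65.
Foci lie on the vertical axis through the center: (h, k ± c).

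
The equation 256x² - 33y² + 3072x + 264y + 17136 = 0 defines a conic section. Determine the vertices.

(-6, -12) and (-6, 20)

Collect terms: 256(x² + 12x) -33(y² - 8y) = -17136
Complete the square: 256(x + 6)² -33(y - 4)² = -17136 + 9216 - 528 = -8448
Dividing both sides by -8448: (y - 4)²/256 - (x + 6)²/33 = 1
Hyperbola, center (-6, 4), transverse axis vertical; a² = 256, b² = 33.
a = 16. Vertices at (h, k ± a).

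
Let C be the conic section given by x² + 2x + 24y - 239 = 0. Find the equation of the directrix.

y = 16

Only x is squared. Complete the square in x: (x + 1)² = -24(y - 10).
Vertex (-1, 10); 4p = -24 so p = -6. Opens down.
Directrix is the horizontal line y = k − p = 10 − (-6) = 16.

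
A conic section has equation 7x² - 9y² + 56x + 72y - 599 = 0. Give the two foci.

Rearranging, 7(x² + 8x) -9(y² - 8y) = 599.
7(x + 4)² -9(y - 4)² = 599 + 112 - 144 = 567
Divide through by 567 to get (x + 4)²/81 - (y - 4)²/63 = 1.
Hyperbola, center (-4, 4), transverse axis horizontal; a² = 81, b² = 63.
c² = a² + b² = 81 + 63 = 144, so c = 12.
Foci lie on the horizontal axis through the center: (h ± c, k).

(-16, 4) and (8, 4)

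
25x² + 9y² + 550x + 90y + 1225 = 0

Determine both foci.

(-11, -17) and (-11, 7)

Group: 25(x² + 22x) + 9(y² + 10y) = -1225
Complete the square in x and y: 25(x + 11)² + 9(y + 5)² = -1225 + 3025 + 225 = 2025
Dividing both sides by 2025: (x + 11)²/81 + (y + 5)²/225 = 1
Ellipse, center (-11, -5), major axis vertical; a² = 225, b² = 81.
c² = a² - b² = 225 - 81 = 144, so c = 12.
Foci lie on the vertical axis through the center: (h, k ± c).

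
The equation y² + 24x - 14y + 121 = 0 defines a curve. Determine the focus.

Only y is squared. Complete the square in y: (y - 7)² = -24(x + 3).
Vertex (-3, 7); 4p = -24 so p = -6. Opens left.
Focus is p units from the vertex along the axis: (h + p, k).

(-9, 7)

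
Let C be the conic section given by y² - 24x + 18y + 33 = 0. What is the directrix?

x = -8

Only y is squared. Complete the square in y: (y + 9)² = 24(x + 2).
Vertex (-2, -9); 4p = 24 so p = 6. Opens right.
Directrix is the vertical line x = h − p = -2 − (6) = -8.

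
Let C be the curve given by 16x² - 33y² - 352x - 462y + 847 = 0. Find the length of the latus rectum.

33/2

Rearranging, 16(x² - 22x) -33(y² + 14y) = -847.
Complete the square: 16(x - 11)² -33(y + 7)² = -847 + 1936 - 1617 = -528
Dividing both sides by -528: (y + 7)²/16 - (x - 11)²/33 = 1
Hyperbola, center (11, -7), transverse axis vertical; a² = 16, b² = 33.
Latus rectum length = 2b²/a = 2·33/4 = 33/2.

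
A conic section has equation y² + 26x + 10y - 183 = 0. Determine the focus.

Only y is squared. Complete the square in y: (y + 5)² = -26(x - 8).
Vertex (8, -5); 4p = -26 so p = -13/2. Opens left.
Focus is p units from the vertex along the axis: (h + p, k).

(3/2, -5)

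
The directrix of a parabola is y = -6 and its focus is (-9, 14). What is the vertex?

The vertex is the midpoint between the focus and the directrix along the axis of symmetry.
Axis is vertical (directrix is horizontal). Vertex y-coordinate = (14 + (-6))/2 = 4; x-coordinate = -9.

(-9, 4)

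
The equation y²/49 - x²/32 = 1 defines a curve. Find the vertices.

Center (0, 0). The positive term is the y-term, so the transverse axis is vertical; a² = 49, b² = 32.
a = 7. Vertices at (h, k ± a).

(0, -7) and (0, 7)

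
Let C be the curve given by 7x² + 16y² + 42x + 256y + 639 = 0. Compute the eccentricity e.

e = 3/4

7(x² + 6x) + 16(y² + 16y) = -639
7(x + 3)² + 16(y + 8)² = -639 + 63 + 1024 = 448
Dividing both sides by 448: (x + 3)²/64 + (y + 8)²/28 = 1
Ellipse, center (-3, -8), major axis horizontal; a² = 64, b² = 28.
c² = a² - b² = 36, so c = 6.
e = c/a = 6/8 = 3/4.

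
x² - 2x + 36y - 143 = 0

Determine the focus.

Only x is squared. Complete the square in x: (x - 1)² = -36(y - 4).
Vertex (1, 4); 4p = -36 so p = -9. Opens down.
Focus is p units from the vertex along the axis: (h, k + p).

(1, -5)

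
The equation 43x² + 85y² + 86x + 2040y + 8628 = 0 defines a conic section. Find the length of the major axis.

2√85

43(x² + 2x) + 85(y² + 24y) = -8628
43(x + 1)² + 85(y + 12)² = -8628 + 43 + 12240 = 3655
Divide through by 3655 to get (x + 1)²/85 + (y + 12)²/43 = 1.
Ellipse, center (-1, -12), major axis horizontal; a² = 85, b² = 43.
a² = 85 so a = √85; the major axis has length 2a = 2√85.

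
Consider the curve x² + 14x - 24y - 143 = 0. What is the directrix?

Only x is squared. Complete the square in x: (x + 7)² = 24(y + 8).
Vertex (-7, -8); 4p = 24 so p = 6. Opens up.
Directrix is the horizontal line y = k − p = -8 − (6) = -14.

y = -14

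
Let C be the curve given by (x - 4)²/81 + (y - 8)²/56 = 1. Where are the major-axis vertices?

Center (4, 8). The larger denominator 81 sits under the x-term, so the major axis is horizontal; a² = 81, b² = 56.
a = 9. Vertices at (h ± a, k).

(-5, 8) and (13, 8)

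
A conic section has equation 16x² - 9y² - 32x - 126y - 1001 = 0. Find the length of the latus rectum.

Group the x- and y-terms: 16(x² - 2x) -9(y² + 14y) = 1001
Completing the square gives 16(x - 1)² -9(y + 7)² = 1001 + 16 - 441 = 576.
Divide through by 576 to get (x - 1)²/36 - (y + 7)²/64 = 1.
Hyperbola, center (1, -7), transverse axis horizontal; a² = 36, b² = 64.
Latus rectum length = 2b²/a = 2·64/6 = 64/3.

64/3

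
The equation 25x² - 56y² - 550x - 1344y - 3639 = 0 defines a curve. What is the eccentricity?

Group the x- and y-terms: 25(x² - 22x) -56(y² + 24y) = 3639
Complete the square: 25(x - 11)² -56(y + 12)² = 3639 + 3025 - 8064 = -1400
Dividing both sides by -1400: (y + 12)²/25 - (x - 11)²/56 = 1
Hyperbola, center (11, -12), transverse axis vertical; a² = 25, b² = 56.
c² = a² + b² = 81, so c = 9.
e = c/a = 9/5.

e = 9/5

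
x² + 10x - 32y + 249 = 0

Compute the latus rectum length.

Only x is squared. Complete the square in x: (x + 5)² = 32(y - 7).
Vertex (-5, 7); 4p = 32 so p = 8. Opens up.
Latus rectum length = |4p| = 32.

32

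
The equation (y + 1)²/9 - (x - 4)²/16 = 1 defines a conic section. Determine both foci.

Center (4, -1). The positive term is the y-term, so the transverse axis is vertical; a² = 9, b² = 16.
c² = a² + b² = 9 + 16 = 25, so c = 5.
Foci lie on the vertical axis through the center: (h, k ± c).

(4, -6) and (4, 4)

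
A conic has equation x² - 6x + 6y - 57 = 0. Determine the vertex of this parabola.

(3, 11)

Only x is squared. Complete the square in x: (x - 3)² = -6(y - 11).
Vertex (3, 11); 4p = -6 so p = -3/2. Opens down.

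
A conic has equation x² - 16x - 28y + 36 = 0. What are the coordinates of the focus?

Only x is squared. Complete the square in x: (x - 8)² = 28(y + 1).
Vertex (8, -1); 4p = 28 so p = 7. Opens up.
Focus is p units from the vertex along the axis: (h, k + p).

(8, 6)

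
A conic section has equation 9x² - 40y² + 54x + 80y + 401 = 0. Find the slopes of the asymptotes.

Group: 9(x² + 6x) -40(y² - 2y) = -401
Complete the square: 9(x + 3)² -40(y - 1)² = -401 + 81 - 40 = -360
Dividing both sides by -360: (y - 1)²/9 - (x + 3)²/40 = 1
Hyperbola, center (-3, 1), transverse axis vertical; a² = 9, b² = 40.
For a vertical hyperbola the asymptotes have slope ±a/b.
Here that is ±3/2√10 = ±3√10/20.

3√10/20 and -3√10/20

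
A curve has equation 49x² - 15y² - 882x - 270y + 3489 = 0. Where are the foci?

(9, -17) and (9, -1)

49(x² - 18x) -15(y² + 18y) = -3489
49(x - 9)² -15(y + 9)² = -3489 + 3969 - 1215 = -735
Dividing both sides by -735: (y + 9)²/49 - (x - 9)²/15 = 1
Hyperbola, center (9, -9), transverse axis vertical; a² = 49, b² = 15.
c² = a² + b² = 49 + 15 = 64, so c = 8.
Foci lie on the vertical axis through the center: (h, k ± c).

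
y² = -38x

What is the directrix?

x = 19/2

Vertex (0, 0); 4p = -38 so p = -19/2. Opens left.
Directrix is the vertical line x = h − p = 0 − (-19/2) = 19/2.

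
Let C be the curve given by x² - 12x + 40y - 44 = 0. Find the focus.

Only x is squared. Complete the square in x: (x - 6)² = -40(y - 2).
Vertex (6, 2); 4p = -40 so p = -10. Opens down.
Focus is p units from the vertex along the axis: (h, k + p).

(6, -8)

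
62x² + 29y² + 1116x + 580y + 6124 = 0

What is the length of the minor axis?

62(x² + 18x) + 29(y² + 20y) = -6124
Complete the square in x and y: 62(x + 9)² + 29(y + 10)² = -6124 + 5022 + 2900 = 1798
Divide through by 1798 to get (x + 9)²/29 + (y + 10)²/62 = 1.
Ellipse, center (-9, -10), major axis vertical; a² = 62, b² = 29.
b² = 29 so b = √29; the minor axis has length 2b = 2√29.

2√29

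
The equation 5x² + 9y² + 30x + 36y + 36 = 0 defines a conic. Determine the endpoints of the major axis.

5(x² + 6x) + 9(y² + 4y) = -36
5(x + 3)² + 9(y + 2)² = -36 + 45 + 36 = 45
Divide by 45: (x + 3)²/9 + (y + 2)²/5 = 1
Ellipse, center (-3, -2), major axis horizontal; a² = 9, b² = 5.
a = 3. Vertices at (h ± a, k).

(-6, -2) and (0, -2)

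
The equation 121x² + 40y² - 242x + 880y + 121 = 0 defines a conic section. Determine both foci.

Group the x- and y-terms: 121(x² - 2x) + 40(y² + 22y) = -121
Complete the square: 121(x - 1)² + 40(y + 11)² = -121 + 121 + 4840 = 4840
Dividing both sides by 4840: (x - 1)²/40 + (y + 11)²/121 = 1
Ellipse, center (1, -11), major axis vertical; a² = 121, b² = 40.
c² = a² - b² = 121 - 40 = 81, so c = 9.
Foci lie on the vertical axis through the center: (h, k ± c).

(1, -20) and (1, -2)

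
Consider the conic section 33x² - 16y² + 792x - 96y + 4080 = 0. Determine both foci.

33(x² + 24x) -16(y² + 6y) = -4080
Complete the square in x and y: 33(x + 12)² -16(y + 3)² = -4080 + 4752 - 144 = 528
Divide through by 528 to get (x + 12)²/16 - (y + 3)²/33 = 1.
Hyperbola, center (-12, -3), transverse axis horizontal; a² = 16, b² = 33.
c² = a² + b² = 16 + 33 = 49, so c = 7.
Foci lie on the horizontal axis through the center: (h ± c, k).

(-19, -3) and (-5, -3)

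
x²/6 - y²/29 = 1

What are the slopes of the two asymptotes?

√174/6 and -√174/6

Center (0, 0). The positive term is the x-term, so the transverse axis is horizontal; a² = 6, b² = 29.
For a horizontal hyperbola the asymptotes have slope ±b/a.
Here that is ±√29/√6 = ±√174/6.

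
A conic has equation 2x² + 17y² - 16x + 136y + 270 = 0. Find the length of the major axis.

Rearranging, 2(x² - 8x) + 17(y² + 8y) = -270.
2(x - 4)² + 17(y + 4)² = -270 + 32 + 272 = 34
Dividing both sides by 34: (x - 4)²/17 + (y + 4)²/2 = 1
Ellipse, center (4, -4), major axis horizontal; a² = 17, b² = 2.
a² = 17 so a = √17; the major axis has length 2a = 2√17.

2√17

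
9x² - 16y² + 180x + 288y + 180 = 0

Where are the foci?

Group the x- and y-terms: 9(x² + 20x) -16(y² - 18y) = -180
Complete the square in x and y: 9(x + 10)² -16(y - 9)² = -180 + 900 - 1296 = -576
Dividing both sides by -576: (y - 9)²/36 - (x + 10)²/64 = 1
Hyperbola, center (-10, 9), transverse axis vertical; a² = 36, b² = 64.
c² = a² + b² = 36 + 64 = 100, so c = 10.
Foci lie on the vertical axis through the center: (h, k ± c).

(-10, -1) and (-10, 19)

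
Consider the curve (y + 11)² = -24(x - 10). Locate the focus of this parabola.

Vertex (10, -11); 4p = -24 so p = -6. Opens left.
Focus is p units from the vertex along the axis: (h + p, k).

(4, -11)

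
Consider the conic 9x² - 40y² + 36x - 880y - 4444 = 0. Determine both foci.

9(x² + 4x) -40(y² + 22y) = 4444
Completing the square gives 9(x + 2)² -40(y + 11)² = 4444 + 36 - 4840 = -360.
Divide by -360: (y + 11)²/9 - (x + 2)²/40 = 1
Hyperbola, center (-2, -11), transverse axis vertical; a² = 9, b² = 40.
c² = a² + b² = 9 + 40 = 49, so c = 7.
Foci lie on the vertical axis through the center: (h, k ± c).

(-2, -18) and (-2, -4)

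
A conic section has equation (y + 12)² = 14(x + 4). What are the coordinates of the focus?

(-1/2, -12)

Vertex (-4, -12); 4p = 14 so p = 7/2. Opens right.
Focus is p units from the vertex along the axis: (h + p, k).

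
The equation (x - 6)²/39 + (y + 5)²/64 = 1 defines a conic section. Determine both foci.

Center (6, -5). The larger denominator 64 sits under the y-term, so the major axis is vertical; a² = 64, b² = 39.
c² = a² - b² = 64 - 39 = 25, so c = 5.
Foci lie on the vertical axis through the center: (h, k ± c).

(6, -10) and (6, 0)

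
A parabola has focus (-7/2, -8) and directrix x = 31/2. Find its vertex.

The vertex is the midpoint between the focus and the directrix along the axis of symmetry.
Axis is horizontal (directrix is vertical). Vertex x-coordinate = (-7/2 + 31/2)/2 = 6; y-coordinate = -8.

(6, -8)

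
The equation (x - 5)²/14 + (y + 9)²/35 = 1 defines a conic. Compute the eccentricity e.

e = √15/5

Center (5, -9). The larger denominator 35 sits under the y-term, so the major axis is vertical; a² = 35, b² = 14.
c² = a² - b² = 21, so c = √21.
e = c/a = √21/√35 = √15/5.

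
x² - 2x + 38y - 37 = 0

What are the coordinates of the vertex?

Only x is squared. Complete the square in x: (x - 1)² = -38(y - 1).
Vertex (1, 1); 4p = -38 so p = -19/2. Opens down.

(1, 1)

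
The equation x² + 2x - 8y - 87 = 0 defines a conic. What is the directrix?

Only x is squared. Complete the square in x: (x + 1)² = 8(y + 11).
Vertex (-1, -11); 4p = 8 so p = 2. Opens up.
Directrix is the horizontal line y = k − p = -11 − (2) = -13.

y = -13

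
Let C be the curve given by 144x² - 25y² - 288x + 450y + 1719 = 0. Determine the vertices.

144(x² - 2x) -25(y² - 18y) = -1719
Completing the square gives 144(x - 1)² -25(y - 9)² = -1719 + 144 - 2025 = -3600.
Divide through by -3600 to get (y - 9)²/144 - (x - 1)²/25 = 1.
Hyperbola, center (1, 9), transverse axis vertical; a² = 144, b² = 25.
a = 12. Vertices at (h, k ± a).

(1, -3) and (1, 21)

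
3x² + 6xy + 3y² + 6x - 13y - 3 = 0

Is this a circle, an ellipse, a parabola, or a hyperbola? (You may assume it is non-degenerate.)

A = 3, B = 6, C = 3.
Discriminant B² − 4AC = 6² − 4·3·3 = 0.
B² − 4AC = 0 ⇒ parabola.

parabola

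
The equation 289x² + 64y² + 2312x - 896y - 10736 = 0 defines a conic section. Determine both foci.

(-4, -8) and (-4, 22)

Rearranging, 289(x² + 8x) + 64(y² - 14y) = 10736.
Complete the square: 289(x + 4)² + 64(y - 7)² = 10736 + 4624 + 3136 = 18496
Divide by 18496: (x + 4)²/64 + (y - 7)²/289 = 1
Ellipse, center (-4, 7), major axis vertical; a² = 289, b² = 64.
c² = a² - b² = 289 - 64 = 225, so c = 15.
Foci lie on the vertical axis through the center: (h, k ± c).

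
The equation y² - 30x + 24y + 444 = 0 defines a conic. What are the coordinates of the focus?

(35/2, -12)

Only y is squared. Complete the square in y: (y + 12)² = 30(x - 10).
Vertex (10, -12); 4p = 30 so p = 15/2. Opens right.
Focus is p units from the vertex along the axis: (h + p, k).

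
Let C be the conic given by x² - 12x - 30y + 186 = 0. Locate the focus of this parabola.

Only x is squared. Complete the square in x: (x - 6)² = 30(y - 5).
Vertex (6, 5); 4p = 30 so p = 15/2. Opens up.
Focus is p units from the vertex along the axis: (h, k + p).

(6, 25/2)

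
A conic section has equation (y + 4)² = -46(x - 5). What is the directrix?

x = 33/2

Vertex (5, -4); 4p = -46 so p = -23/2. Opens left.
Directrix is the vertical line x = h − p = 5 − (-23/2) = 33/2.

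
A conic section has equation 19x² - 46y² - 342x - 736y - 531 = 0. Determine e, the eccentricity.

19(x² - 18x) -46(y² + 16y) = 531
Completing the square gives 19(x - 9)² -46(y + 8)² = 531 + 1539 - 2944 = -874.
Divide through by -874 to get (y + 8)²/19 - (x - 9)²/46 = 1.
Hyperbola, center (9, -8), transverse axis vertical; a² = 19, b² = 46.
c² = a² + b² = 65, so c = √65.
e = c/a = √65/√19 = √1235/19.

e = √1235/19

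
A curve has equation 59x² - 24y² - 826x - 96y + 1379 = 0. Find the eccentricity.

Group the x- and y-terms: 59(x² - 14x) -24(y² + 4y) = -1379
Complete the square in x and y: 59(x - 7)² -24(y + 2)² = -1379 + 2891 - 96 = 1416
Dividing both sides by 1416: (x - 7)²/24 - (y + 2)²/59 = 1
Hyperbola, center (7, -2), transverse axis horizontal; a² = 24, b² = 59.
c² = a² + b² = 83, so c = √83.
e = c/a = √83/2√6 = √498/12.

e = √498/12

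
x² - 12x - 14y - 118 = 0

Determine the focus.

Only x is squared. Complete the square in x: (x - 6)² = 14(y + 11).
Vertex (6, -11); 4p = 14 so p = 7/2. Opens up.
Focus is p units from the vertex along the axis: (h, k + p).

(6, -15/2)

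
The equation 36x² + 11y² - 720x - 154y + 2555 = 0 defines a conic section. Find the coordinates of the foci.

(10, -3) and (10, 17)

Group: 36(x² - 20x) + 11(y² - 14y) = -2555
36(x - 10)² + 11(y - 7)² = -2555 + 3600 + 539 = 1584
Divide through by 1584 to get (x - 10)²/44 + (y - 7)²/144 = 1.
Ellipse, center (10, 7), major axis vertical; a² = 144, b² = 44.
c² = a² - b² = 144 - 44 = 100, so c = 10.
Foci lie on the vertical axis through the center: (h, k ± c).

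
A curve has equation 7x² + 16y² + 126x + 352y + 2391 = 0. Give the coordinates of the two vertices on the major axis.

(-13, -11) and (-5, -11)

Collect terms: 7(x² + 18x) + 16(y² + 22y) = -2391
7(x + 9)² + 16(y + 11)² = -2391 + 567 + 1936 = 112
Divide through by 112 to get (x + 9)²/16 + (y + 11)²/7 = 1.
Ellipse, center (-9, -11), major axis horizontal; a² = 16, b² = 7.
a = 4. Vertices at (h ± a, k).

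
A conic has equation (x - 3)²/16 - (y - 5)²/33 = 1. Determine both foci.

(-4, 5) and (10, 5)

Center (3, 5). The positive term is the x-term, so the transverse axis is horizontal; a² = 16, b² = 33.
c² = a² + b² = 16 + 33 = 49, so c = 7.
Foci lie on the horizontal axis through the center: (h ± c, k).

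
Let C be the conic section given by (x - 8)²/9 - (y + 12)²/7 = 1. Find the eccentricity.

Center (8, -12). The positive term is the x-term, so the transverse axis is horizontal; a² = 9, b² = 7.
c² = a² + b² = 16, so c = 4.
e = c/a = 4/3.

e = 4/3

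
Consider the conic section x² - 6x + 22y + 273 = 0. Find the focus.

Only x is squared. Complete the square in x: (x - 3)² = -22(y + 12).
Vertex (3, -12); 4p = -22 so p = -11/2. Opens down.
Focus is p units from the vertex along the axis: (h, k + p).

(3, -35/2)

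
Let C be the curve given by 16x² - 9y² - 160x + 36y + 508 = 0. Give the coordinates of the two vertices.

(5, -2) and (5, 6)

Collect terms: 16(x² - 10x) -9(y² - 4y) = -508
16(x - 5)² -9(y - 2)² = -508 + 400 - 36 = -144
Dividing both sides by -144: (y - 2)²/16 - (x - 5)²/9 = 1
Hyperbola, center (5, 2), transverse axis vertical; a² = 16, b² = 9.
a = 4. Vertices at (h, k ± a).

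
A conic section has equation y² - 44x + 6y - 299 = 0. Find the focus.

(4, -3)

Only y is squared. Complete the square in y: (y + 3)² = 44(x + 7).
Vertex (-7, -3); 4p = 44 so p = 11. Opens right.
Focus is p units from the vertex along the axis: (h + p, k).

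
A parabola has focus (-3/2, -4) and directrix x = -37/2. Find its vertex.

The vertex is the midpoint between the focus and the directrix along the axis of symmetry.
Axis is horizontal (directrix is vertical). Vertex x-coordinate = (-3/2 + (-37/2))/2 = -10; y-coordinate = -4.

(-10, -4)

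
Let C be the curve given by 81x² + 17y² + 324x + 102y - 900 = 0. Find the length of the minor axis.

Rearranging, 81(x² + 4x) + 17(y² + 6y) = 900.
Complete the square: 81(x + 2)² + 17(y + 3)² = 900 + 324 + 153 = 1377
Divide through by 1377 to get (x + 2)²/17 + (y + 3)²/81 = 1.
Ellipse, center (-2, -3), major axis vertical; a² = 81, b² = 17.
b² = 17 so b = √17; the minor axis has length 2b = 2√17.

2√17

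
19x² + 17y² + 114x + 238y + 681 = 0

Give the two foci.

Collect terms: 19(x² + 6x) + 17(y² + 14y) = -681
19(x + 3)² + 17(y + 7)² = -681 + 171 + 833 = 323
Dividing both sides by 323: (x + 3)²/17 + (y + 7)²/19 = 1
Ellipse, center (-3, -7), major axis vertical; a² = 19, b² = 17.
c² = a² - b² = 19 - 17 = 2, so c = √2.
Foci lie on the vertical axis through the center: (h, k ± c).

(-3, -7 - √2) and (-3, -7 + √2)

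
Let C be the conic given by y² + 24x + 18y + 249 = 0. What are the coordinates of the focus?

Only y is squared. Complete the square in y: (y + 9)² = -24(x + 7).
Vertex (-7, -9); 4p = -24 so p = -6. Opens left.
Focus is p units from the vertex along the axis: (h + p, k).

(-13, -9)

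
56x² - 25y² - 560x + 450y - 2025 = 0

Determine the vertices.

56(x² - 10x) -25(y² - 18y) = 2025
Complete the square: 56(x - 5)² -25(y - 9)² = 2025 + 1400 - 2025 = 1400
Dividing both sides by 1400: (x - 5)²/25 - (y - 9)²/56 = 1
Hyperbola, center (5, 9), transverse axis horizontal; a² = 25, b² = 56.
a = 5. Vertices at (h ± a, k).

(0, 9) and (10, 9)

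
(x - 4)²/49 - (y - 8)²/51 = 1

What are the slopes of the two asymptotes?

Center (4, 8). The positive term is the x-term, so the transverse axis is horizontal; a² = 49, b² = 51.
For a horizontal hyperbola the asymptotes have slope ±b/a.
Here that is ±√51/7.

√51/7 and -√51/7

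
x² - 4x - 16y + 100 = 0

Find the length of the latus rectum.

Only x is squared. Complete the square in x: (x - 2)² = 16(y - 6).
Vertex (2, 6); 4p = 16 so p = 4. Opens up.
Latus rectum length = |4p| = 16.

16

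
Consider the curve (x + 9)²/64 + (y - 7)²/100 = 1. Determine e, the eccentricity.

Center (-9, 7). The larger denominator 100 sits under the y-term, so the major axis is vertical; a² = 100, b² = 64.
c² = a² - b² = 36, so c = 6.
e = c/a = 6/10 = 3/5.

e = 3/5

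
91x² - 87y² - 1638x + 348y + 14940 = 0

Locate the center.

(9, 2)

91(x² - 18x) -87(y² - 4y) = -14940
Complete the square: 91(x - 9)² -87(y - 2)² = -14940 + 7371 - 348 = -7917
Divide through by -7917 to get (y - 2)²/91 - (x - 9)²/87 = 1.
Hyperbola with center (9, 2).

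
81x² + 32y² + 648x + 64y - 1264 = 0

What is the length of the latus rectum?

Collect terms: 81(x² + 8x) + 32(y² + 2y) = 1264
Complete the square in x and y: 81(x + 4)² + 32(y + 1)² = 1264 + 1296 + 32 = 2592
Dividing both sides by 2592: (x + 4)²/32 + (y + 1)²/81 = 1
Ellipse, center (-4, -1), major axis vertical; a² = 81, b² = 32.
Latus rectum length = 2b²/a = 2·32/9 = 64/9.

64/9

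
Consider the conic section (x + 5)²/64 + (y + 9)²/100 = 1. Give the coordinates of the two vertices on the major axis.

(-5, -19) and (-5, 1)

Center (-5, -9). The larger denominator 100 sits under the y-term, so the major axis is vertical; a² = 100, b² = 64.
a = 10. Vertices at (h, k ± a).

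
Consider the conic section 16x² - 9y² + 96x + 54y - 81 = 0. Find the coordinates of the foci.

(-8, 3) and (2, 3)

16(x² + 6x) -9(y² - 6y) = 81
Complete the square: 16(x + 3)² -9(y - 3)² = 81 + 144 - 81 = 144
Divide by 144: (x + 3)²/9 - (y - 3)²/16 = 1
Hyperbola, center (-3, 3), transverse axis horizontal; a² = 9, b² = 16.
c² = a² + b² = 9 + 16 = 25, so c = 5.
Foci lie on the horizontal axis through the center: (h ± c, k).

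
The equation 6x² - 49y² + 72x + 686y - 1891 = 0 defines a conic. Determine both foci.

6(x² + 12x) -49(y² - 14y) = 1891
Complete the square in x and y: 6(x + 6)² -49(y - 7)² = 1891 + 216 - 2401 = -294
Divide by -294: (y - 7)²/6 - (x + 6)²/49 = 1
Hyperbola, center (-6, 7), transverse axis vertical; a² = 6, b² = 49.
c² = a² + b² = 6 + 49 = 55, so c = √55.
Foci lie on the vertical axis through the center: (h, k ± c).

(-6, 7 - √55) and (-6, 7 + √55)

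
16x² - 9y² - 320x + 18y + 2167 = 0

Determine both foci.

Collect terms: 16(x² - 20x) -9(y² - 2y) = -2167
Complete the square in x and y: 16(x - 10)² -9(y - 1)² = -2167 + 1600 - 9 = -576
Dividing both sides by -576: (y - 1)²/64 - (x - 10)²/36 = 1
Hyperbola, center (10, 1), transverse axis vertical; a² = 64, b² = 36.
c² = a² + b² = 64 + 36 = 100, so c = 10.
Foci lie on the vertical axis through the center: (h, k ± c).

(10, -9) and (10, 11)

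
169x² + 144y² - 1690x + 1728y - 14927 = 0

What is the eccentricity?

Group the x- and y-terms: 169(x² - 10x) + 144(y² + 12y) = 14927
169(x - 5)² + 144(y + 6)² = 14927 + 4225 + 5184 = 24336
Divide by 24336: (x - 5)²/144 + (y + 6)²/169 = 1
Ellipse, center (5, -6), major axis vertical; a² = 169, b² = 144.
c² = a² - b² = 25, so c = 5.
e = c/a = 5/13.

e = 5/13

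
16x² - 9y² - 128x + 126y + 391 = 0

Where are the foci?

(4, -3) and (4, 17)

16(x² - 8x) -9(y² - 14y) = -391
Completing the square gives 16(x - 4)² -9(y - 7)² = -391 + 256 - 441 = -576.
Divide by -576: (y - 7)²/64 - (x - 4)²/36 = 1
Hyperbola, center (4, 7), transverse axis vertical; a² = 64, b² = 36.
c² = a² + b² = 64 + 36 = 100, so c = 10.
Foci lie on the vertical axis through the center: (h, k ± c).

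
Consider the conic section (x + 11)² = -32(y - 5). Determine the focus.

Vertex (-11, 5); 4p = -32 so p = -8. Opens down.
Focus is p units from the vertex along the axis: (h, k + p).

(-11, -3)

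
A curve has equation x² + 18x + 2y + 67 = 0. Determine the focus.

Only x is squared. Complete the square in x: (x + 9)² = -2(y - 7).
Vertex (-9, 7); 4p = -2 so p = -1/2. Opens down.
Focus is p units from the vertex along the axis: (h, k + p).

(-9, 13/2)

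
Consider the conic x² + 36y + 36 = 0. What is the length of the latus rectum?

36

Only x is squared. Complete the square in x: x² = -36(y + 1).
Vertex (0, -1); 4p = -36 so p = -9. Opens down.
Latus rectum length = |4p| = 36.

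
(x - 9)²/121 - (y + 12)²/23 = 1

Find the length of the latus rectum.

Center (9, -12). The positive term is the x-term, so the transverse axis is horizontal; a² = 121, b² = 23.
Latus rectum length = 2b²/a = 2·23/11 = 46/11.

46/11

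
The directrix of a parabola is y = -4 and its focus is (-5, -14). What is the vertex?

(-5, -9)

The vertex is the midpoint between the focus and the directrix along the axis of symmetry.
Axis is vertical (directrix is horizontal). Vertex y-coordinate = (-14 + (-4))/2 = -9; x-coordinate = -5.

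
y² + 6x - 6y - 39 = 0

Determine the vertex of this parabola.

(8, 3)

Only y is squared. Complete the square in y: (y - 3)² = -6(x - 8).
Vertex (8, 3); 4p = -6 so p = -3/2. Opens left.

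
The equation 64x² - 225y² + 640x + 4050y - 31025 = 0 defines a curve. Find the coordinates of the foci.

64(x² + 10x) -225(y² - 18y) = 31025
Complete the square in x and y: 64(x + 5)² -225(y - 9)² = 31025 + 1600 - 18225 = 14400
Divide by 14400: (x + 5)²/225 - (y - 9)²/64 = 1
Hyperbola, center (-5, 9), transverse axis horizontal; a² = 225, b² = 64.
c² = a² + b² = 225 + 64 = 289, so c = 17.
Foci lie on the horizontal axis through the center: (h ± c, k).

(-22, 9) and (12, 9)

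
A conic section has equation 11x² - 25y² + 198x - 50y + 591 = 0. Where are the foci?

Group the x- and y-terms: 11(x² + 18x) -25(y² + 2y) = -591
Complete the square in x and y: 11(x + 9)² -25(y + 1)² = -591 + 891 - 25 = 275
Divide through by 275 to get (x + 9)²/25 - (y + 1)²/11 = 1.
Hyperbola, center (-9, -1), transverse axis horizontal; a² = 25, b² = 11.
c² = a² + b² = 25 + 11 = 36, so c = 6.
Foci lie on the horizontal axis through the center: (h ± c, k).

(-15, -1) and (-3, -1)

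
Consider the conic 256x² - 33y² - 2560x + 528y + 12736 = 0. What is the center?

Group the x- and y-terms: 256(x² - 10x) -33(y² - 16y) = -12736
Complete the square: 256(x - 5)² -33(y - 8)² = -12736 + 6400 - 2112 = -8448
Divide through by -8448 to get (y - 8)²/256 - (x - 5)²/33 = 1.
Hyperbola with center (5, 8).

(5, 8)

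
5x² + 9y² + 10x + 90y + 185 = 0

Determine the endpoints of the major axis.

Rearranging, 5(x² + 2x) + 9(y² + 10y) = -185.
Complete the square in x and y: 5(x + 1)² + 9(y + 5)² = -185 + 5 + 225 = 45
Divide through by 45 to get (x + 1)²/9 + (y + 5)²/5 = 1.
Ellipse, center (-1, -5), major axis horizontal; a² = 9, b² = 5.
a = 3. Vertices at (h ± a, k).

(-4, -5) and (2, -5)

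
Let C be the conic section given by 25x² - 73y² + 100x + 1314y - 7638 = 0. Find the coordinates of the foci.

25(x² + 4x) -73(y² - 18y) = 7638
Complete the square: 25(x + 2)² -73(y - 9)² = 7638 + 100 - 5913 = 1825
Dividing both sides by 1825: (x + 2)²/73 - (y - 9)²/25 = 1
Hyperbola, center (-2, 9), transverse axis horizontal; a² = 73, b² = 25.
c² = a² + b² = 73 + 25 = 98, so c = 7√2.
Foci lie on the horizontal axis through the center: (h ± c, k).

(-2 - 7√2, 9) and (-2 + 7√2, 9)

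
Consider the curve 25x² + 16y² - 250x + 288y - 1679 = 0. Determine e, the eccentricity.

e = 3/5

Group the x- and y-terms: 25(x² - 10x) + 16(y² + 18y) = 1679
Complete the square in x and y: 25(x - 5)² + 16(y + 9)² = 1679 + 625 + 1296 = 3600
Divide through by 3600 to get (x - 5)²/144 + (y + 9)²/225 = 1.
Ellipse, center (5, -9), major axis vertical; a² = 225, b² = 144.
c² = a² - b² = 81, so c = 9.
e = c/a = 9/15 = 3/5.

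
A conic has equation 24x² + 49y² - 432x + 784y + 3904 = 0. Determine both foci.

Collect terms: 24(x² - 18x) + 49(y² + 16y) = -3904
24(x - 9)² + 49(y + 8)² = -3904 + 1944 + 3136 = 1176
Dividing both sides by 1176: (x - 9)²/49 + (y + 8)²/24 = 1
Ellipse, center (9, -8), major axis horizontal; a² = 49, b² = 24.
c² = a² - b² = 49 - 24 = 25, so c = 5.
Foci lie on the horizontal axis through the center: (h ± c, k).

(4, -8) and (14, -8)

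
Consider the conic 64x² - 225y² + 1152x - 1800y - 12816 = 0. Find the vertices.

(-24, -4) and (6, -4)

Collect terms: 64(x² + 18x) -225(y² + 8y) = 12816
64(x + 9)² -225(y + 4)² = 12816 + 5184 - 3600 = 14400
Divide by 14400: (x + 9)²/225 - (y + 4)²/64 = 1
Hyperbola, center (-9, -4), transverse axis horizontal; a² = 225, b² = 64.
a = 15. Vertices at (h ± a, k).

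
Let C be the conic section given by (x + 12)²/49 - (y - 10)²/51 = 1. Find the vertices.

(-19, 10) and (-5, 10)

Center (-12, 10). The positive term is the x-term, so the transverse axis is horizontal; a² = 49, b² = 51.
a = 7. Vertices at (h ± a, k).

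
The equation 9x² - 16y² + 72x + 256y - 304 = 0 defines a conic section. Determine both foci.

(-4, -2) and (-4, 18)

9(x² + 8x) -16(y² - 16y) = 304
9(x + 4)² -16(y - 8)² = 304 + 144 - 1024 = -576
Divide by -576: (y - 8)²/36 - (x + 4)²/64 = 1
Hyperbola, center (-4, 8), transverse axis vertical; a² = 36, b² = 64.
c² = a² + b² = 36 + 64 = 100, so c = 10.
Foci lie on the vertical axis through the center: (h, k ± c).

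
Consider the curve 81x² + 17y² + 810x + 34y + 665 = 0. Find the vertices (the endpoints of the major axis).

81(x² + 10x) + 17(y² + 2y) = -665
Complete the square in x and y: 81(x + 5)² + 17(y + 1)² = -665 + 2025 + 17 = 1377
Divide by 1377: (x + 5)²/17 + (y + 1)²/81 = 1
Ellipse, center (-5, -1), major axis vertical; a² = 81, b² = 17.
a = 9. Vertices at (h, k ± a).

(-5, -10) and (-5, 8)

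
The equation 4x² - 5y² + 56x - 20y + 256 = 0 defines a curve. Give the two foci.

Rearranging, 4(x² + 14x) -5(y² + 4y) = -256.
Complete the square: 4(x + 7)² -5(y + 2)² = -256 + 196 - 20 = -80
Divide by -80: (y + 2)²/16 - (x + 7)²/20 = 1
Hyperbola, center (-7, -2), transverse axis vertical; a² = 16, b² = 20.
c² = a² + b² = 16 + 20 = 36, so c = 6.
Foci lie on the vertical axis through the center: (h, k ± c).

(-7, -8) and (-7, 4)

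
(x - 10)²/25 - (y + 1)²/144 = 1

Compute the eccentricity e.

Center (10, -1). The positive term is the x-term, so the transverse axis is horizontal; a² = 25, b² = 144.
c² = a² + b² = 169, so c = 13.
e = c/a = 13/5.

e = 13/5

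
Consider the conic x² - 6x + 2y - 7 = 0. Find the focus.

Only x is squared. Complete the square in x: (x - 3)² = -2(y - 8).
Vertex (3, 8); 4p = -2 so p = -1/2. Opens down.
Focus is p units from the vertex along the axis: (h, k + p).

(3, 15/2)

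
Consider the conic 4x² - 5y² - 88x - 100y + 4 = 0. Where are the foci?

Rearranging, 4(x² - 22x) -5(y² + 20y) = -4.
Complete the square in x and y: 4(x - 11)² -5(y + 10)² = -4 + 484 - 500 = -20
Divide by -20: (y + 10)²/4 - (x - 11)²/5 = 1
Hyperbola, center (11, -10), transverse axis vertical; a² = 4, b² = 5.
c² = a² + b² = 4 + 5 = 9, so c = 3.
Foci lie on the vertical axis through the center: (h, k ± c).

(11, -13) and (11, -7)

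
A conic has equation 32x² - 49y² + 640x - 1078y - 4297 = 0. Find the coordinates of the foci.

(-19, -11) and (-1, -11)

Rearranging, 32(x² + 20x) -49(y² + 22y) = 4297.
Completing the square gives 32(x + 10)² -49(y + 11)² = 4297 + 3200 - 5929 = 1568.
Divide by 1568: (x + 10)²/49 - (y + 11)²/32 = 1
Hyperbola, center (-10, -11), transverse axis horizontal; a² = 49, b² = 32.
c² = a² + b² = 49 + 32 = 81, so c = 9.
Foci lie on the horizontal axis through the center: (h ± c, k).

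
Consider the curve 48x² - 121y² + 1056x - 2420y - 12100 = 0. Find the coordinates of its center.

Group: 48(x² + 22x) -121(y² + 20y) = 12100
Complete the square in x and y: 48(x + 11)² -121(y + 10)² = 12100 + 5808 - 12100 = 5808
Dividing both sides by 5808: (x + 11)²/121 - (y + 10)²/48 = 1
Hyperbola with center (-11, -10).

(-11, -10)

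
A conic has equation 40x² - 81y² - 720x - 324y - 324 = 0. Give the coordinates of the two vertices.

Group the x- and y-terms: 40(x² - 18x) -81(y² + 4y) = 324
Complete the square: 40(x - 9)² -81(y + 2)² = 324 + 3240 - 324 = 3240
Divide through by 3240 to get (x - 9)²/81 - (y + 2)²/40 = 1.
Hyperbola, center (9, -2), transverse axis horizontal; a² = 81, b² = 40.
a = 9. Vertices at (h ± a, k).

(0, -2) and (18, -2)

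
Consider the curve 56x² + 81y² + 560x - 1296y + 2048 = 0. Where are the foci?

Group: 56(x² + 10x) + 81(y² - 16y) = -2048
Complete the square in x and y: 56(x + 5)² + 81(y - 8)² = -2048 + 1400 + 5184 = 4536
Dividing both sides by 4536: (x + 5)²/81 + (y - 8)²/56 = 1
Ellipse, center (-5, 8), major axis horizontal; a² = 81, b² = 56.
c² = a² - b² = 81 - 56 = 25, so c = 5.
Foci lie on the horizontal axis through the center: (h ± c, k).

(-10, 8) and (0, 8)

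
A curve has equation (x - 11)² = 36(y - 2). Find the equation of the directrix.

Vertex (11, 2); 4p = 36 so p = 9. Opens up.
Directrix is the horizontal line y = k − p = 2 − (9) = -7.

y = -7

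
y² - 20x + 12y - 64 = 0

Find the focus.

(0, -6)

Only y is squared. Complete the square in y: (y + 6)² = 20(x + 5).
Vertex (-5, -6); 4p = 20 so p = 5. Opens right.
Focus is p units from the vertex along the axis: (h + p, k).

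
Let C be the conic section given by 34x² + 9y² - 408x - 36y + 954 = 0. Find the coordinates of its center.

Collect terms: 34(x² - 12x) + 9(y² - 4y) = -954
34(x - 6)² + 9(y - 2)² = -954 + 1224 + 36 = 306
Divide through by 306 to get (x - 6)²/9 + (y - 2)²/34 = 1.
Ellipse with center (6, 2).

(6, 2)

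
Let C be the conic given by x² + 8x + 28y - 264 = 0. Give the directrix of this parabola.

Only x is squared. Complete the square in x: (x + 4)² = -28(y - 10).
Vertex (-4, 10); 4p = -28 so p = -7. Opens down.
Directrix is the horizontal line y = k − p = 10 − (-7) = 17.

y = 17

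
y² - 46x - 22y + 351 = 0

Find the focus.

(33/2, 11)

Only y is squared. Complete the square in y: (y - 11)² = 46(x - 5).
Vertex (5, 11); 4p = 46 so p = 23/2. Opens right.
Focus is p units from the vertex along the axis: (h + p, k).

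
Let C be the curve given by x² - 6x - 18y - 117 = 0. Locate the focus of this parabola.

(3, -5/2)

Only x is squared. Complete the square in x: (x - 3)² = 18(y + 7).
Vertex (3, -7); 4p = 18 so p = 9/2. Opens up.
Focus is p units from the vertex along the axis: (h, k + p).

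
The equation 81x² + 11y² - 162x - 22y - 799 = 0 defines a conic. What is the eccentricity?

e = √70/9

81(x² - 2x) + 11(y² - 2y) = 799
81(x - 1)² + 11(y - 1)² = 799 + 81 + 11 = 891
Divide by 891: (x - 1)²/11 + (y - 1)²/81 = 1
Ellipse, center (1, 1), major axis vertical; a² = 81, b² = 11.
c² = a² - b² = 70, so c = √70.
e = c/a = √70/9.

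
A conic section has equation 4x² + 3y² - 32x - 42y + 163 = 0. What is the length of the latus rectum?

Rearranging, 4(x² - 8x) + 3(y² - 14y) = -163.
Complete the square: 4(x - 4)² + 3(y - 7)² = -163 + 64 + 147 = 48
Dividing both sides by 48: (x - 4)²/12 + (y - 7)²/16 = 1
Ellipse, center (4, 7), major axis vertical; a² = 16, b² = 12.
Latus rectum length = 2b²/a = 2·12/4 = 6.

6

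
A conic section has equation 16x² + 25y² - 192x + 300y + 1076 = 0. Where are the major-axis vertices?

(1, -6) and (11, -6)

16(x² - 12x) + 25(y² + 12y) = -1076
Complete the square in x and y: 16(x - 6)² + 25(y + 6)² = -1076 + 576 + 900 = 400
Dividing both sides by 400: (x - 6)²/25 + (y + 6)²/16 = 1
Ellipse, center (6, -6), major axis horizontal; a² = 25, b² = 16.
a = 5. Vertices at (h ± a, k).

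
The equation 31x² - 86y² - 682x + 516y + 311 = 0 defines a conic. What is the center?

Group the x- and y-terms: 31(x² - 22x) -86(y² - 6y) = -311
Complete the square in x and y: 31(x - 11)² -86(y - 3)² = -311 + 3751 - 774 = 2666
Dividing both sides by 2666: (x - 11)²/86 - (y - 3)²/31 = 1
Hyperbola with center (11, 3).

(11, 3)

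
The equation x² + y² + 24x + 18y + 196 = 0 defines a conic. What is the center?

(-12, -9)

Collect terms: (x² + 24x) + (y² + 18y) = -196
Complete the square in x and y: (x + 12)² + (y + 9)² = -196 + 144 + 81 = 29
So (x + 12)² + (y + 9)² = 29.
Circle centered at (-12, -9) with r² = 29.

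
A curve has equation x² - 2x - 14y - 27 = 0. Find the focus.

Only x is squared. Complete the square in x: (x - 1)² = 14(y + 2).
Vertex (1, -2); 4p = 14 so p = 7/2. Opens up.
Focus is p units from the vertex along the axis: (h, k + p).

(1, 3/2)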